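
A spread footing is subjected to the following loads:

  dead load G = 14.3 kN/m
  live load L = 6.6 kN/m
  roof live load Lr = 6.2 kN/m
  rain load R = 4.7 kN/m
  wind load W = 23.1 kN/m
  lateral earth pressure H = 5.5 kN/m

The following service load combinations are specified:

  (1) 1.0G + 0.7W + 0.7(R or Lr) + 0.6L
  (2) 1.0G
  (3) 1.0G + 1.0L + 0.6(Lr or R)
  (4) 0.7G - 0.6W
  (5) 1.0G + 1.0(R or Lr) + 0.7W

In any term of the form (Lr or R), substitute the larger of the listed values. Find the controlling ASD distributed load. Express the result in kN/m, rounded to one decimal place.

38.8 kN/m

(R or Lr) → Lr = 6.2 kN/m; (Lr or R) → Lr = 6.2 kN/m.
(1) 1.0(14.3) + 0.7(23.1) + 0.7(6.2) + 0.6(6.6) = 14.3 + 16.2 + 4.3 + 4.0 = 38.8
(2) 1.0(14.3) = 14.3
(3) 1.0(14.3) + 1.0(6.6) + 0.6(6.2) = 14.3 + 6.6 + 3.7 = 24.6
(4) 0.7(14.3) - 0.6(23.1) = 10.0 - 13.9 = -3.9
(5) 1.0(14.3) + 1.0(6.2) + 0.7(23.1) = 14.3 + 6.2 + 16.2 = 36.7
The controlling combination is 1, giving 38.8 kN/m.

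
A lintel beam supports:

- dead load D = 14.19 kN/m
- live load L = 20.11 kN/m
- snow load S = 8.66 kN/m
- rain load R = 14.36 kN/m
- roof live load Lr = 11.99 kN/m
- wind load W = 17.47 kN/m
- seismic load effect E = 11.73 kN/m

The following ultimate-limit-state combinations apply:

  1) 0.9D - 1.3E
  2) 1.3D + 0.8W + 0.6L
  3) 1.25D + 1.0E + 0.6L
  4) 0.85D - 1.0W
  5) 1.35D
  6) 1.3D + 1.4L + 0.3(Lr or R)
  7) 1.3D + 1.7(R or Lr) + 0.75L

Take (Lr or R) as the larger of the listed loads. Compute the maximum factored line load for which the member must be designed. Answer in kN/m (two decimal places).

57.94 kN/m

(Lr or R) → R = 14.36 kN/m; (R or Lr) → R = 14.36 kN/m.
1) 0.9(14.19) - 1.3(11.73) = 12.77 - 15.25 = -2.48
2) 1.3(14.19) + 0.8(17.47) + 0.6(20.11) = 44.49
3) 1.25(14.19) + 1.0(11.73) + 0.6(20.11) = 41.53
4) 0.85(14.19) - 1.0(17.47) = 12.06 - 17.47 = -5.41
5) 1.35(14.19) = 19.16
6) 1.3(14.19) + 1.4(20.11) + 0.3(14.36) = 18.45 + 28.15 + 4.31 = 50.91
7) 1.3(14.19) + 1.7(14.36) + 0.75(20.11) = 18.45 + 24.41 + 15.08 = 57.94
Maximum is from combination 7.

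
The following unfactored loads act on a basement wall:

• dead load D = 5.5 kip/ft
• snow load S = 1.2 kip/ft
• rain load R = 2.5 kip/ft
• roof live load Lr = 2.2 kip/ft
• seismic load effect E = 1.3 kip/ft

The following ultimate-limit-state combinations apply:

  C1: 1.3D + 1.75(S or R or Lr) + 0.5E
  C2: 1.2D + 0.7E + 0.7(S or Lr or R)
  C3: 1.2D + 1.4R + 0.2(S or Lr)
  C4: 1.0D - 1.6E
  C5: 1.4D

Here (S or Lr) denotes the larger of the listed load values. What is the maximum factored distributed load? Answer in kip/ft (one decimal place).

(S or R or Lr) → R = 2.5 kip/ft; (S or Lr or R) → R = 2.5 kip/ft; (S or Lr) → Lr = 2.2 kip/ft.
C1: 1.3(5.5) + 1.75(2.5) + 0.5(1.3) = 12.2
C2: 1.2(5.5) + 0.7(1.3) + 0.7(2.5) = 9.3
C3: 1.2(5.5) + 1.4(2.5) + 0.2(2.2) = 10.5
C4: 1.0(5.5) - 1.6(1.3) = 3.4
C5: 1.4(5.5) = 7.7
Combination 1 governs: w_u = 12.2 kip/ft.

12.2 kip/ft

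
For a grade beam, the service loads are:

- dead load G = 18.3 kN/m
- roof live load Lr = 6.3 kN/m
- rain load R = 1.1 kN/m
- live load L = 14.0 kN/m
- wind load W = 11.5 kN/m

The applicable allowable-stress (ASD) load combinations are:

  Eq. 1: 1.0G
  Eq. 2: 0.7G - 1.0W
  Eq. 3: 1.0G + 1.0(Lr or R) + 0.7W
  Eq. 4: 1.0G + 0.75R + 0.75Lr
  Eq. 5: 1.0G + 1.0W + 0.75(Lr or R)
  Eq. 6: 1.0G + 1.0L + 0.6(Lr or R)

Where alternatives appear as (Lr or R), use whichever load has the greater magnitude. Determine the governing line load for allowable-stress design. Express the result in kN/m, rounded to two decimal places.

(Lr or R) → Lr = 6.3 kN/m.
Eq. 1: 1.0(18.3) = 18.30
Eq. 2: 0.7(18.3) - 1.0(11.5) = 1.31
Eq. 3: 1.0(18.3) + 1.0(6.3) + 0.7(11.5) = 32.65
Eq. 4: 1.0(18.3) + 0.75(1.1) + 0.75(6.3) = 23.85
Eq. 5: 1.0(18.3) + 1.0(11.5) + 0.75(6.3) = 34.53
Eq. 6: 1.0(18.3) + 1.0(14.0) + 0.6(6.3) = 36.08
Combination 6 governs: w = 36.08 kN/m.

36.08 kN/m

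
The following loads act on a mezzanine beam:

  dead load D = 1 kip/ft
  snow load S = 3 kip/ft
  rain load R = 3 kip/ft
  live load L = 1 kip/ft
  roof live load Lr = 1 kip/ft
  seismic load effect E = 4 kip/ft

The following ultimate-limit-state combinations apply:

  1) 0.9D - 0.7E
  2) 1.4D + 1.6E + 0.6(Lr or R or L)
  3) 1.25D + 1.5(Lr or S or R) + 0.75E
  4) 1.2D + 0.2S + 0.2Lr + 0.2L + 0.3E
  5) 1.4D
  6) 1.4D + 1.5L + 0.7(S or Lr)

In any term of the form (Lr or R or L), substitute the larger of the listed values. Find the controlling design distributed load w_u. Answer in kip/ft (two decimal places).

9.60 kip/ft

(Lr or R or L) → R = 3 kip/ft; (Lr or S or R) → S = 3 kip/ft; (S or Lr) → S = 3 kip/ft.
1) 0.9(1) - 0.7(4) = 0.90 - 2.80 = -1.90
2) 1.4(1) + 1.6(4) + 0.6(3) = 1.40 + 6.40 + 1.80 = 9.60
3) 1.25(1) + 1.5(3) + 0.75(4) = 1.25 + 4.50 + 3.00 = 8.75
4) 1.2(1) + 0.2(3) + 0.2(1) + 0.2(1) + 0.3(4) = 1.20 + 0.60 + 0.20 + 0.20 + 1.20 = 3.40
5) 1.4(1) = 1.40
6) 1.4(1) + 1.5(1) + 0.7(3) = 1.40 + 1.50 + 2.10 = 5.00
Combination 2 governs: w_u = 9.60 kip/ft.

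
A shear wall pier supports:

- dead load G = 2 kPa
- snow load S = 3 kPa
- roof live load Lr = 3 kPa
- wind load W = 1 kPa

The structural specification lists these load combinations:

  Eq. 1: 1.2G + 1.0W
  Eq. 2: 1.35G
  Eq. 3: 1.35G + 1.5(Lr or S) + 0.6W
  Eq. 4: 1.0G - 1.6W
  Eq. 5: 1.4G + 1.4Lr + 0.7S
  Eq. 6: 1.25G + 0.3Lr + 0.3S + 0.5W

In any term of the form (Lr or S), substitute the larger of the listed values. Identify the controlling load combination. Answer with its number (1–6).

Combination 5

(Lr or S) → Lr = 3 kPa.
Eq. 1: 1.2(2) + 1.0(1) = 2.40 + 1.00 = 3.40
Eq. 2: 1.35(2) = 2.70
Eq. 3: 1.35(2) + 1.5(3) + 0.6(1) = 2.70 + 4.50 + 0.60 = 7.80
Eq. 4: 1.0(2) - 1.6(1) = 2.00 - 1.60 = 0.40
Eq. 5: 1.4(2) + 1.4(3) + 0.7(3) = 2.80 + 4.20 + 2.10 = 9.10
Eq. 6: 1.25(2) + 0.3(3) + 0.3(3) + 0.5(1) = 2.50 + 0.90 + 0.90 + 0.50 = 4.80
The largest value is 9.10 kPa from combination 5.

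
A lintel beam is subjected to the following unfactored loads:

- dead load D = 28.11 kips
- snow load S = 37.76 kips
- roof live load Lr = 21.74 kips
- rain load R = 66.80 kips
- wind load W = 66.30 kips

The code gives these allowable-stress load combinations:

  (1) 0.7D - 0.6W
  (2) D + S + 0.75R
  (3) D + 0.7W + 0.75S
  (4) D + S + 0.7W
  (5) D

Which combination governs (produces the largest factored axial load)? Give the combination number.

Combination 2

(1) 0.7(28.11) - 0.6(66.30) = -20.10
(2) 1.0(28.11) + 1.0(37.76) + 0.75(66.80) = 115.97
(3) 1.0(28.11) + 0.7(66.30) + 0.75(37.76) = 102.84
(4) 1.0(28.11) + 1.0(37.76) + 0.7(66.30) = 112.28
(5) 1.0(28.11) = 28.11
The largest value is 115.97 kips from combination 2.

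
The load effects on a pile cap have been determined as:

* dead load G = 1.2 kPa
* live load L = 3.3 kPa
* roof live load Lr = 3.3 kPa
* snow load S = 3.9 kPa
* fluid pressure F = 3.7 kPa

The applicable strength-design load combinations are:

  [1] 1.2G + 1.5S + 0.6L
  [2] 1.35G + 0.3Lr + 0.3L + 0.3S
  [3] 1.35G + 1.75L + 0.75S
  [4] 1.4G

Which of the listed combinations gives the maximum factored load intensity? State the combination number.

[1] 1.2(1.2) + 1.5(3.9) + 0.6(3.3) = 9.3
[2] 1.35(1.2) + 0.3(3.3) + 0.3(3.3) + 0.3(3.9) = 4.8
[3] 1.35(1.2) + 1.75(3.3) + 0.75(3.9) = 10.3
[4] 1.4(1.2) = 1.7
The largest value is 10.3 kPa from combination 3.

Combination 3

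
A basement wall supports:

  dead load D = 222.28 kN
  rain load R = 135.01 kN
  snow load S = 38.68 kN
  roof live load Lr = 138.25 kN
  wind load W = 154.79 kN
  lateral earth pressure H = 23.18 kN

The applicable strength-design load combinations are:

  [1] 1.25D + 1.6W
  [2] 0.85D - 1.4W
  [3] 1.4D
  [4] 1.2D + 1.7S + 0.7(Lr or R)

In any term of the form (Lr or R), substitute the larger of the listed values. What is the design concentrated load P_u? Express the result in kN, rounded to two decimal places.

525.51 kN

(Lr or R) → Lr = 138.25 kN.
[1] 1.25(222.28) + 1.6(154.79) = 525.51
[2] 0.85(222.28) - 1.4(154.79) = -27.77
[3] 1.4(222.28) = 311.19
[4] 1.2(222.28) + 1.7(38.68) + 0.7(138.25) = 429.27
The controlling combination is 1, giving 525.51 kN.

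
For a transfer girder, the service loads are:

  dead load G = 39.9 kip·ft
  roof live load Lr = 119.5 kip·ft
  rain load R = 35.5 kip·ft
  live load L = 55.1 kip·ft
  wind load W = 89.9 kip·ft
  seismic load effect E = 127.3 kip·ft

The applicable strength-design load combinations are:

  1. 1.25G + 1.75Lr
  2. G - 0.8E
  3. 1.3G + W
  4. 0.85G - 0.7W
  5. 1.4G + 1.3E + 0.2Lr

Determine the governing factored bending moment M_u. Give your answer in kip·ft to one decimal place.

259.0 kip·ft

1. 1.25(39.9) + 1.75(119.5) = 49.9 + 209.1 = 259.0
2. 1.0(39.9) - 0.8(127.3) = 39.9 - 101.8 = -61.9
3. 1.3(39.9) + 1.0(89.9) = 51.9 + 89.9 = 141.8
4. 0.85(39.9) - 0.7(89.9) = 33.9 - 62.9 = -29.0
5. 1.4(39.9) + 1.3(127.3) + 0.2(119.5) = 55.9 + 165.5 + 23.9 = 245.3
Combination 1 governs: M_u = 259.0 kip·ft.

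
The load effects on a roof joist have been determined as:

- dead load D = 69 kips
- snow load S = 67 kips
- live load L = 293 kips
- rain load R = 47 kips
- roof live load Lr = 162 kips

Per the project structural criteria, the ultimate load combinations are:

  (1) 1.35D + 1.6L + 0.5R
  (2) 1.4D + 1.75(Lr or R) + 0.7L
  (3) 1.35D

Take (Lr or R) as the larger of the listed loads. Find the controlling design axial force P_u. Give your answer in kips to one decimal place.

585.5 kips

(Lr or R) → Lr = 162 kips.
(1) 1.35(69) + 1.6(293) + 0.5(47) = 93.2 + 468.8 + 23.5 = 585.5
(2) 1.4(69) + 1.75(162) + 0.7(293) = 96.6 + 283.5 + 205.1 = 585.2
(3) 1.35(69) = 93.2
Combination 1 governs: P_u = 585.5 kips.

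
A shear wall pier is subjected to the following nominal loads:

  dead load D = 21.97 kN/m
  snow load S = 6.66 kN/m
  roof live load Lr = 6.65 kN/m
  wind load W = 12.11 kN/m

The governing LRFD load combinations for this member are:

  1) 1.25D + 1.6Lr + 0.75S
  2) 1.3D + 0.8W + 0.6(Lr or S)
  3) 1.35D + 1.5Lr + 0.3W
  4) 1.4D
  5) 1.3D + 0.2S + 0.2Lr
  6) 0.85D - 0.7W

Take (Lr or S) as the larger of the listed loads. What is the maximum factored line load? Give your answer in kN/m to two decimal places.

43.27 kN/m

(Lr or S) → S = 6.66 kN/m.
1) 1.25(21.97) + 1.6(6.65) + 0.75(6.66) = 43.10
2) 1.3(21.97) + 0.8(12.11) + 0.6(6.66) = 42.25
3) 1.35(21.97) + 1.5(6.65) + 0.3(12.11) = 43.27
4) 1.4(21.97) = 30.76
5) 1.3(21.97) + 0.2(6.66) + 0.2(6.65) = 31.22
6) 0.85(21.97) - 0.7(12.11) = 10.20
Maximum is from combination 3.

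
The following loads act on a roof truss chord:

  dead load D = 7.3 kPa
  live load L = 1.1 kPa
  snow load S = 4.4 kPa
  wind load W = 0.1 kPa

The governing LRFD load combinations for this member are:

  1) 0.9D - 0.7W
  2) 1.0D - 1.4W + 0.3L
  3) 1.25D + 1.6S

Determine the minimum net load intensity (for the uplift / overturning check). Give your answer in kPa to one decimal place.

1) 0.9(7.3) - 0.7(0.1) = 6.6 - 0.1 = 6.5
2) 1.0(7.3) - 1.4(0.1) + 0.3(1.1) = 7.3 - 0.1 + 0.3 = 7.5
3) 1.25(7.3) + 1.6(4.4) = 16.2
Combination 1 gives the minimum: 6.5 kPa.

6.5 kPa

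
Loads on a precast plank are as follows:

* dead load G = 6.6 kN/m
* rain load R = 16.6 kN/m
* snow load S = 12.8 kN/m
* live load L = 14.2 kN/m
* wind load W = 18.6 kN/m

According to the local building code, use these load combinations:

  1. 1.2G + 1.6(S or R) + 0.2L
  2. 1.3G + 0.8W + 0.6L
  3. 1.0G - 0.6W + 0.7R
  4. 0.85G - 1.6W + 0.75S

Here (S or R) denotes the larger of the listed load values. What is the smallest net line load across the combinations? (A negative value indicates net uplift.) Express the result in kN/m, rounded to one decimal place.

(S or R) → R = 16.6 kN/m.
1. 1.2(6.6) + 1.6(16.6) + 0.2(14.2) = 37.3
2. 1.3(6.6) + 0.8(18.6) + 0.6(14.2) = 32.0
3. 1.0(6.6) - 0.6(18.6) + 0.7(16.6) = 7.1
4. 0.85(6.6) - 1.6(18.6) + 0.75(12.8) = -14.6
Combination 4 gives the minimum: -14.6 kN/m.

-14.6 kN/m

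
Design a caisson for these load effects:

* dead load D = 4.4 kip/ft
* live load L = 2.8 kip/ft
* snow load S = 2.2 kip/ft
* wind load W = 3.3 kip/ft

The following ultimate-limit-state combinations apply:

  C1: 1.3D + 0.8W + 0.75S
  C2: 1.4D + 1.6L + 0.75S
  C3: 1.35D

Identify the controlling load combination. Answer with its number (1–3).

C1: 1.3(4.4) + 0.8(3.3) + 0.75(2.2) = 5.7 + 2.6 + 1.7 = 10.0
C2: 1.4(4.4) + 1.6(2.8) + 0.75(2.2) = 12.3
C3: 1.35(4.4) = 5.9
The largest value is 12.3 kip/ft from combination 2.

Combination 2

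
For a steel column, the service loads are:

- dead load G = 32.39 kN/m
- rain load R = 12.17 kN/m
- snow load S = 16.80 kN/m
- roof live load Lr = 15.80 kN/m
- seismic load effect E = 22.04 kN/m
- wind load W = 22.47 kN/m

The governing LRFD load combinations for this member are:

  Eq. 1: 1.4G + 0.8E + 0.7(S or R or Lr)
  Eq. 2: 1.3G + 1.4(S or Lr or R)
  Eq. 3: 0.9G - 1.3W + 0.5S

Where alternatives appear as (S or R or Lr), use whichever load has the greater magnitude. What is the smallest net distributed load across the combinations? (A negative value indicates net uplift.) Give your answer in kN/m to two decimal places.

8.34 kN/m

(S or R or Lr) → S = 16.80 kN/m; (S or Lr or R) → S = 16.80 kN/m.
Eq. 1: 1.4(32.39) + 0.8(22.04) + 0.7(16.80) = 45.35 + 17.63 + 11.76 = 74.74
Eq. 2: 1.3(32.39) + 1.4(16.80) = 42.11 + 23.52 = 65.63
Eq. 3: 0.9(32.39) - 1.3(22.47) + 0.5(16.80) = 29.15 - 29.21 + 8.40 = 8.34
Combination 3 gives the minimum: 8.34 kN/m.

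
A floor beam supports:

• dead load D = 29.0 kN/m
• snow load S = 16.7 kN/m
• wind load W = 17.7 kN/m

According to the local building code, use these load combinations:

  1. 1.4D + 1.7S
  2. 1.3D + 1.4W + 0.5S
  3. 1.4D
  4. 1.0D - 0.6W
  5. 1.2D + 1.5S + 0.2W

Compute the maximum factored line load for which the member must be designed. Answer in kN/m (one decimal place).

70.8 kN/m

1. 1.4(29.0) + 1.7(16.7) = 69.0
2. 1.3(29.0) + 1.4(17.7) + 0.5(16.7) = 70.8
3. 1.4(29.0) = 40.6
4. 1.0(29.0) - 0.6(17.7) = 18.4
5. 1.2(29.0) + 1.5(16.7) + 0.2(17.7) = 63.4
The controlling combination is 2, giving 70.8 kN/m.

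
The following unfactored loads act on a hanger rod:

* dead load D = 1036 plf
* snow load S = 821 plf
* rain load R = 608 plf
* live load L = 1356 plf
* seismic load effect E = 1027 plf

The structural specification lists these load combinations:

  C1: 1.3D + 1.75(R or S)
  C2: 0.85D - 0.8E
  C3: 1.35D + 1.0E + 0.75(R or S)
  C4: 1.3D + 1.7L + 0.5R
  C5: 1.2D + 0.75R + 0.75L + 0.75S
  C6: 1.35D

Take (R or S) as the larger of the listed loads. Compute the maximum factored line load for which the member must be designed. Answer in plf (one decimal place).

3956.0 plf

(R or S) → S = 821 plf.
C1: 1.3(1036) + 1.75(821) = 1346.8 + 1436.8 = 2783.6
C2: 0.85(1036) - 0.8(1027) = 880.6 - 821.6 = 59.0
C3: 1.35(1036) + 1.0(1027) + 0.75(821) = 1398.6 + 1027.0 + 615.8 = 3041.4
C4: 1.3(1036) + 1.7(1356) + 0.5(608) = 1346.8 + 2305.2 + 304.0 = 3956.0
C5: 1.2(1036) + 0.75(608) + 0.75(1356) + 0.75(821) = 1243.2 + 456.0 + 1017.0 + 615.8 = 3332.0
C6: 1.35(1036) = 1398.6
The controlling combination is 4, giving 3956.0 plf.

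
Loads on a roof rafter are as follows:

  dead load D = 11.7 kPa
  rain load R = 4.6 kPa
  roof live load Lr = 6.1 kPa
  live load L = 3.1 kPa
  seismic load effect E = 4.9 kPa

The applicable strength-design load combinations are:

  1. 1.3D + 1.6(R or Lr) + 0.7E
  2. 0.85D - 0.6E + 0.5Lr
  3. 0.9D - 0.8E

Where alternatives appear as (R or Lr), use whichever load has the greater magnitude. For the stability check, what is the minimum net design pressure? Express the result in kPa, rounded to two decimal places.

(R or Lr) → Lr = 6.1 kPa.
1. 1.3(11.7) + 1.6(6.1) + 0.7(4.9) = 15.21 + 9.76 + 3.43 = 28.40
2. 0.85(11.7) - 0.6(4.9) + 0.5(6.1) = 9.95 - 2.94 + 3.05 = 10.06
3. 0.9(11.7) - 0.8(4.9) = 10.53 - 3.92 = 6.61
Combination 3 gives the minimum: 6.61 kPa.

6.61 kPa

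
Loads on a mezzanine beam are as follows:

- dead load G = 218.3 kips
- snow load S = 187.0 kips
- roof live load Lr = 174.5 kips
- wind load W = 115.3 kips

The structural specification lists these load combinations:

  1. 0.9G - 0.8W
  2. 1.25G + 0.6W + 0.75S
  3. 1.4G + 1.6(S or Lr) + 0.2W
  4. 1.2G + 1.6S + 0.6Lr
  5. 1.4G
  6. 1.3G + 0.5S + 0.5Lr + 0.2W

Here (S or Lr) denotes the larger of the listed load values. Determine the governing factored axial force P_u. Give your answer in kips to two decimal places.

(S or Lr) → S = 187.0 kips.
1. 0.9(218.3) - 0.8(115.3) = 104.23
2. 1.25(218.3) + 0.6(115.3) + 0.75(187.0) = 482.31
3. 1.4(218.3) + 1.6(187.0) + 0.2(115.3) = 627.88
4. 1.2(218.3) + 1.6(187.0) + 0.6(174.5) = 665.86
5. 1.4(218.3) = 305.62
6. 1.3(218.3) + 0.5(187.0) + 0.5(174.5) + 0.2(115.3) = 487.60
Combination 4 governs: P_u = 665.86 kips.

665.86 kips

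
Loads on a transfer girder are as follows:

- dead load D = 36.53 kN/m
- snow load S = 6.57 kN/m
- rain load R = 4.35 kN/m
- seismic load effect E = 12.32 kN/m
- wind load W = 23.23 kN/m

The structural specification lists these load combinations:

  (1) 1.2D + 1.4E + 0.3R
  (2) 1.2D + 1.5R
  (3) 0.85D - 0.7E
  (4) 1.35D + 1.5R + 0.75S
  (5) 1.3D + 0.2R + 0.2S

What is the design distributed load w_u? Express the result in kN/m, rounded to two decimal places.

62.39 kN/m

(1) 1.2(36.53) + 1.4(12.32) + 0.3(4.35) = 62.39
(2) 1.2(36.53) + 1.5(4.35) = 50.36
(3) 0.85(36.53) - 0.7(12.32) = 22.43
(4) 1.35(36.53) + 1.5(4.35) + 0.75(6.57) = 60.77
(5) 1.3(36.53) + 0.2(4.35) + 0.2(6.57) = 49.67
The controlling combination is 1, giving 62.39 kN/m.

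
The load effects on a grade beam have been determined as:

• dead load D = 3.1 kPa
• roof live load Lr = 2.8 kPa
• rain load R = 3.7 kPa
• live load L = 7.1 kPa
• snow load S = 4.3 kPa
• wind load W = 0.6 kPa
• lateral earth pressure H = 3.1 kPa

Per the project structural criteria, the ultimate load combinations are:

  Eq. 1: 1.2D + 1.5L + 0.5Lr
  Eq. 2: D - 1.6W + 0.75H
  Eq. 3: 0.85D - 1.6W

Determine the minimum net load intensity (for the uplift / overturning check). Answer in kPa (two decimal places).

Eq. 1: 1.2(3.1) + 1.5(7.1) + 0.5(2.8) = 3.72 + 10.65 + 1.40 = 15.77
Eq. 2: 1.0(3.1) - 1.6(0.6) + 0.75(3.1) = 3.10 - 0.96 + 2.33 = 4.47
Eq. 3: 0.85(3.1) - 1.6(0.6) = 2.64 - 0.96 = 1.68
Combination 3 gives the minimum: 1.68 kPa.

1.68 kPa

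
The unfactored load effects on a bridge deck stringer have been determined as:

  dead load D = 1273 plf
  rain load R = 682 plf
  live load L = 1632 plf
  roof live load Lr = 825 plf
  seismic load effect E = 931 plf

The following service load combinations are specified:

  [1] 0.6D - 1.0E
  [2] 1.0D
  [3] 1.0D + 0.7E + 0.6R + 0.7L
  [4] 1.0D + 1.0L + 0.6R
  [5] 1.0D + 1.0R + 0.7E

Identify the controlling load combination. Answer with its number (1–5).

[1] 0.6(1273) - 1.0(931) = 763.8 - 931.0 = -167.2
[2] 1.0(1273) = 1273.0
[3] 1.0(1273) + 0.7(931) + 0.6(682) + 0.7(1632) = 1273.0 + 651.7 + 409.2 + 1142.4 = 3476.3
[4] 1.0(1273) + 1.0(1632) + 0.6(682) = 1273.0 + 1632.0 + 409.2 = 3314.2
[5] 1.0(1273) + 1.0(682) + 0.7(931) = 1273.0 + 682.0 + 651.7 = 2606.7
The largest value is 3476.3 plf from combination 3.

Combination 3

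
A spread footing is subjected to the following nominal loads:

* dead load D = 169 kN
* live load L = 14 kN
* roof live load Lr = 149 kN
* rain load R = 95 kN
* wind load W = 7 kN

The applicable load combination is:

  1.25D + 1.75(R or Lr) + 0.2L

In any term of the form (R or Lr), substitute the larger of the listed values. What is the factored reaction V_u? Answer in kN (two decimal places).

474.80 kN

(R or Lr) → Lr = 149 kN.
1.25(169) + 1.75(149) + 0.2(14) = 474.80
V_u = 474.80 kN.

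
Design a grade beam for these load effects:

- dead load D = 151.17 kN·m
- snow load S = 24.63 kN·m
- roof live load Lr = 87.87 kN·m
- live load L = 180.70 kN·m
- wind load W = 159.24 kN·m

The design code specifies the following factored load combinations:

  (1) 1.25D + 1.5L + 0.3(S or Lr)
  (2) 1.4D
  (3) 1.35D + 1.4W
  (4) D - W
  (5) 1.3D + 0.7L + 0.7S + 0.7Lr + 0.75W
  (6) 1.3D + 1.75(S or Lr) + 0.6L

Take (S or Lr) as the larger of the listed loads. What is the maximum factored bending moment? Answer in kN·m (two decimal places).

521.19 kN·m

(S or Lr) → Lr = 87.87 kN·m.
(1) 1.25(151.17) + 1.5(180.70) + 0.3(87.87) = 188.96 + 271.05 + 26.36 = 486.37
(2) 1.4(151.17) = 211.64
(3) 1.35(151.17) + 1.4(159.24) = 204.08 + 222.94 = 427.02
(4) 1.0(151.17) - 1.0(159.24) = 151.17 - 159.24 = -8.07
(5) 1.3(151.17) + 0.7(180.70) + 0.7(24.63) + 0.7(87.87) + 0.75(159.24) = 196.52 + 126.49 + 17.24 + 61.51 + 119.43 = 521.19
(6) 1.3(151.17) + 1.75(87.87) + 0.6(180.70) = 196.52 + 153.77 + 108.42 = 458.71
Combination 5 governs: M_u = 521.19 kN·m.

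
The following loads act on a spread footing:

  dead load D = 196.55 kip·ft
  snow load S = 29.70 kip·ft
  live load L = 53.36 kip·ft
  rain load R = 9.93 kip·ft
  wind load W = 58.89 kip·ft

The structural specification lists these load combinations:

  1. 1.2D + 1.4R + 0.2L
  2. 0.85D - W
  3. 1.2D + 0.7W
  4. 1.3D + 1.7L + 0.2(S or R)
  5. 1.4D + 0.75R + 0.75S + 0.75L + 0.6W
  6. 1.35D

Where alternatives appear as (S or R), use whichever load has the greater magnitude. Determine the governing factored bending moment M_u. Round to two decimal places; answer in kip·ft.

380.25 kip·ft

(S or R) → S = 29.70 kip·ft.
1. 1.2(196.55) + 1.4(9.93) + 0.2(53.36) = 235.86 + 13.90 + 10.67 = 260.43
2. 0.85(196.55) - 1.0(58.89) = 167.07 - 58.89 = 108.18
3. 1.2(196.55) + 0.7(58.89) = 235.86 + 41.22 = 277.08
4. 1.3(196.55) + 1.7(53.36) + 0.2(29.70) = 255.52 + 90.71 + 5.94 = 352.17
5. 1.4(196.55) + 0.75(9.93) + 0.75(29.70) + 0.75(53.36) + 0.6(58.89) = 275.17 + 7.45 + 22.28 + 40.02 + 35.33 = 380.25
6. 1.35(196.55) = 265.34
Maximum is from combination 5.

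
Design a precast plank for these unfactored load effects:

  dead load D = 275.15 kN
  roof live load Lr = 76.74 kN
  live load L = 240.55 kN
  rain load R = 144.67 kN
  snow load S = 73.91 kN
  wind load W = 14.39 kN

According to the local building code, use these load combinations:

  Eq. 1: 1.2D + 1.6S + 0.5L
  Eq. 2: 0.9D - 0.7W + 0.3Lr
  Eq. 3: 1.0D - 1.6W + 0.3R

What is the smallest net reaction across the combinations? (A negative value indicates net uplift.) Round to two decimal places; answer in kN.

Eq. 1: 1.2(275.15) + 1.6(73.91) + 0.5(240.55) = 568.71
Eq. 2: 0.9(275.15) - 0.7(14.39) + 0.3(76.74) = 260.58
Eq. 3: 1.0(275.15) - 1.6(14.39) + 0.3(144.67) = 275.15 - 23.02 + 43.40 = 295.53
Combination 2 gives the minimum: 260.58 kN.

260.58 kN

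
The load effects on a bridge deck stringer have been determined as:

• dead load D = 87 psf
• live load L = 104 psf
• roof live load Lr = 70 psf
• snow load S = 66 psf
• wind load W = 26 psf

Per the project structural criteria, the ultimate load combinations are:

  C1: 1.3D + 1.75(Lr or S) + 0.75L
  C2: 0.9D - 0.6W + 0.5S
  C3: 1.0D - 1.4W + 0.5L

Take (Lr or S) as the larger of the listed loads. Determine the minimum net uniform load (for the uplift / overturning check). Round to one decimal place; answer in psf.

(Lr or S) → Lr = 70 psf.
C1: 1.3(87) + 1.75(70) + 0.75(104) = 113.1 + 122.5 + 78.0 = 313.6
C2: 0.9(87) - 0.6(26) + 0.5(66) = 78.3 - 15.6 + 33.0 = 95.7
C3: 1.0(87) - 1.4(26) + 0.5(104) = 87.0 - 36.4 + 52.0 = 102.6
Combination 2 gives the minimum: 95.7 psf.

95.7 psf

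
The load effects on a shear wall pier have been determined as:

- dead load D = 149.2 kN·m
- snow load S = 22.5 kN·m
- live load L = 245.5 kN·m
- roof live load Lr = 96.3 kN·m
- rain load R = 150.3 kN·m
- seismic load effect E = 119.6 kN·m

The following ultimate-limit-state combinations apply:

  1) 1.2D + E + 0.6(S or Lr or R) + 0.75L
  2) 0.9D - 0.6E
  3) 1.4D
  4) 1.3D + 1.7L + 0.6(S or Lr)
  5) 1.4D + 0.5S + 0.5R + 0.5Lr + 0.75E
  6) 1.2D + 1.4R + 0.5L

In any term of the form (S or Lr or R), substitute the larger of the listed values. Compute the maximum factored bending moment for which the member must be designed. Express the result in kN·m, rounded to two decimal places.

(S or Lr or R) → R = 150.3 kN·m; (S or Lr) → Lr = 96.3 kN·m.
1) 1.2(149.2) + 1.0(119.6) + 0.6(150.3) + 0.75(245.5) = 179.04 + 119.60 + 90.18 + 184.13 = 572.95
2) 0.9(149.2) - 0.6(119.6) = 134.28 - 71.76 = 62.52
3) 1.4(149.2) = 208.88
4) 1.3(149.2) + 1.7(245.5) + 0.6(96.3) = 193.96 + 417.35 + 57.78 = 669.09
5) 1.4(149.2) + 0.5(22.5) + 0.5(150.3) + 0.5(96.3) + 0.75(119.6) = 208.88 + 11.25 + 75.15 + 48.15 + 89.70 = 433.13
6) 1.2(149.2) + 1.4(150.3) + 0.5(245.5) = 179.04 + 210.42 + 122.75 = 512.21
The controlling combination is 4, giving 669.09 kN·m.

669.09 kN·m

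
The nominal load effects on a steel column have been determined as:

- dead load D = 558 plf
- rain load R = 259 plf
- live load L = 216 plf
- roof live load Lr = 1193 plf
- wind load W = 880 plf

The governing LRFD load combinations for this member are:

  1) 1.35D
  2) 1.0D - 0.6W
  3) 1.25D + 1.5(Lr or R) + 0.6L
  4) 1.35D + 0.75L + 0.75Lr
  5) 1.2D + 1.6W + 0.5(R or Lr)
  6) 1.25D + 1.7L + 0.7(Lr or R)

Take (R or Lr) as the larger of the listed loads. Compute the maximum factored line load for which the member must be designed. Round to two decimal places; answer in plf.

(Lr or R) → Lr = 1193 plf; (R or Lr) → Lr = 1193 plf.
1) 1.35(558) = 753.30
2) 1.0(558) - 0.6(880) = 558.00 - 528.00 = 30.00
3) 1.25(558) + 1.5(1193) + 0.6(216) = 697.50 + 1789.50 + 129.60 = 2616.60
4) 1.35(558) + 0.75(216) + 0.75(1193) = 753.30 + 162.00 + 894.75 = 1810.05
5) 1.2(558) + 1.6(880) + 0.5(1193) = 669.60 + 1408.00 + 596.50 = 2674.10
6) 1.25(558) + 1.7(216) + 0.7(1193) = 697.50 + 367.20 + 835.10 = 1899.80
Maximum is from combination 5.

2674.10 plf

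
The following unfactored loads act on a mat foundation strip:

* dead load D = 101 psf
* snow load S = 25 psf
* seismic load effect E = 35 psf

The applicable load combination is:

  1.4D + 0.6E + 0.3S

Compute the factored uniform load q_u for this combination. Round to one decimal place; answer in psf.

1.4(101) + 0.6(35) + 0.3(25) = 141.4 + 21.0 + 7.5 = 169.9
q_u = 169.9 psf.

169.9 psf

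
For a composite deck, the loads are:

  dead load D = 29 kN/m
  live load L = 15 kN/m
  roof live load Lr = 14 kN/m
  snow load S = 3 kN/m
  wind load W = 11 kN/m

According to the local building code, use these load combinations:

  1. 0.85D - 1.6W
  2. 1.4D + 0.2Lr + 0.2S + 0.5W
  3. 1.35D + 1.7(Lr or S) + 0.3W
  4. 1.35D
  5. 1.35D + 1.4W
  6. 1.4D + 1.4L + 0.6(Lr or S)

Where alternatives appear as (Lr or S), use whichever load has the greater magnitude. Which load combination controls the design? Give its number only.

Combination 6

(Lr or S) → Lr = 14 kN/m.
1. 0.85(29) - 1.6(11) = 24.65 - 17.60 = 7.05
2. 1.4(29) + 0.2(14) + 0.2(3) + 0.5(11) = 40.60 + 2.80 + 0.60 + 5.50 = 49.50
3. 1.35(29) + 1.7(14) + 0.3(11) = 39.15 + 23.80 + 3.30 = 66.25
4. 1.35(29) = 39.15
5. 1.35(29) + 1.4(11) = 39.15 + 15.40 = 54.55
6. 1.4(29) + 1.4(15) + 0.6(14) = 40.60 + 21.00 + 8.40 = 70.00
The largest value is 70.00 kN/m from combination 6.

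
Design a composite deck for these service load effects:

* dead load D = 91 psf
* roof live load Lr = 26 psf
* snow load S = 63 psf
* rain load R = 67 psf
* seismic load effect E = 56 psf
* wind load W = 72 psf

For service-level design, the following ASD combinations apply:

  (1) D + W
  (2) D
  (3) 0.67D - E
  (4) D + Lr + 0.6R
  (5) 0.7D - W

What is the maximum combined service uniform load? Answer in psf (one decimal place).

163.0 psf

(1) 1.0(91) + 1.0(72) = 163.0
(2) 1.0(91) = 91.0
(3) 0.67(91) - 1.0(56) = 5.0
(4) 1.0(91) + 1.0(26) + 0.6(67) = 157.2
(5) 0.7(91) - 1.0(72) = -8.3
Combination 1 governs: q = 163.0 psf.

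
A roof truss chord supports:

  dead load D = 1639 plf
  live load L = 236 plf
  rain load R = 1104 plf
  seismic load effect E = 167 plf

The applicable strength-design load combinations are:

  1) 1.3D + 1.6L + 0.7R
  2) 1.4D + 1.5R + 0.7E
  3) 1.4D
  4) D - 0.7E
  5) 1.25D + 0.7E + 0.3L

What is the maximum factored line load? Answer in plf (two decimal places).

1) 1.3(1639) + 1.6(236) + 0.7(1104) = 2130.70 + 377.60 + 772.80 = 3281.10
2) 1.4(1639) + 1.5(1104) + 0.7(167) = 2294.60 + 1656.00 + 116.90 = 4067.50
3) 1.4(1639) = 2294.60
4) 1.0(1639) - 0.7(167) = 1639.00 - 116.90 = 1522.10
5) 1.25(1639) + 0.7(167) + 0.3(236) = 2048.75 + 116.90 + 70.80 = 2236.45
Maximum is from combination 2.

4067.50 plf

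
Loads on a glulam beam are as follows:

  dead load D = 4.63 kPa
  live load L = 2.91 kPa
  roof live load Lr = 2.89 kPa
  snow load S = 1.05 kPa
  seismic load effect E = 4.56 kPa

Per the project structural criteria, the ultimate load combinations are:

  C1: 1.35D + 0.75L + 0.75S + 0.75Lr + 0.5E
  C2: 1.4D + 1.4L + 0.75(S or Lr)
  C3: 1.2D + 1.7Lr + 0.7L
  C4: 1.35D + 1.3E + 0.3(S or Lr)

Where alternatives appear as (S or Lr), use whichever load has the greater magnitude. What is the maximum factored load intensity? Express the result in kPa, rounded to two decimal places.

13.67 kPa

(S or Lr) → Lr = 2.89 kPa.
C1: 1.35(4.63) + 0.75(2.91) + 0.75(1.05) + 0.75(2.89) + 0.5(4.56) = 6.25 + 2.18 + 0.79 + 2.17 + 2.28 = 13.67
C2: 1.4(4.63) + 1.4(2.91) + 0.75(2.89) = 6.48 + 4.07 + 2.17 = 12.72
C3: 1.2(4.63) + 1.7(2.89) + 0.7(2.91) = 5.56 + 4.91 + 2.04 = 12.51
C4: 1.35(4.63) + 1.3(4.56) + 0.3(2.89) = 6.25 + 5.93 + 0.87 = 13.05
Maximum is from combination 1.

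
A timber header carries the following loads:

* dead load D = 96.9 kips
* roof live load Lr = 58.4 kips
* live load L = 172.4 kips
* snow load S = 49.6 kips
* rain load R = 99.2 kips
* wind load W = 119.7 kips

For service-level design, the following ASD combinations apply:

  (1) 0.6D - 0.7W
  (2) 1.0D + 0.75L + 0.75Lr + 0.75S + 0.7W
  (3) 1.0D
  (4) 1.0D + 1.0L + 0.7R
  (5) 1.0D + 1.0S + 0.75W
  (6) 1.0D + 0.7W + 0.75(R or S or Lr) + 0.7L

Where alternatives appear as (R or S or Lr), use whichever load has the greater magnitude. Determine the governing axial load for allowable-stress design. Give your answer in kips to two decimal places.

390.99 kips

(R or S or Lr) → R = 99.2 kips.
(1) 0.6(96.9) - 0.7(119.7) = 58.14 - 83.79 = -25.65
(2) 1.0(96.9) + 0.75(172.4) + 0.75(58.4) + 0.75(49.6) + 0.7(119.7) = 96.90 + 129.30 + 43.80 + 37.20 + 83.79 = 390.99
(3) 1.0(96.9) = 96.90
(4) 1.0(96.9) + 1.0(172.4) + 0.7(99.2) = 96.90 + 172.40 + 69.44 = 338.74
(5) 1.0(96.9) + 1.0(49.6) + 0.75(119.7) = 96.90 + 49.60 + 89.78 = 236.28
(6) 1.0(96.9) + 0.7(119.7) + 0.75(99.2) + 0.7(172.4) = 96.90 + 83.79 + 74.40 + 120.68 = 375.77
The controlling combination is 2, giving 390.99 kips.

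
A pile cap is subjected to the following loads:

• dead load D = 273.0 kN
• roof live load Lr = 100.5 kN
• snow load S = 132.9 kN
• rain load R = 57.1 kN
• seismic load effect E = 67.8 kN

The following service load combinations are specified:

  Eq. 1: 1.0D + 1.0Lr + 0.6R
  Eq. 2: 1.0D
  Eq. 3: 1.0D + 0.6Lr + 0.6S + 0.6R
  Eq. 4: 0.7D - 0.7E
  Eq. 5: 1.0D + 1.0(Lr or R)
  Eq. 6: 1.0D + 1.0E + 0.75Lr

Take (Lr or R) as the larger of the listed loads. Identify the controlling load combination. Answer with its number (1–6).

Combination 3

(Lr or R) → Lr = 100.5 kN.
Eq. 1: 1.0(273.0) + 1.0(100.5) + 0.6(57.1) = 273.00 + 100.50 + 34.26 = 407.76
Eq. 2: 1.0(273.0) = 273.00
Eq. 3: 1.0(273.0) + 0.6(100.5) + 0.6(132.9) + 0.6(57.1) = 273.00 + 60.30 + 79.74 + 34.26 = 447.30
Eq. 4: 0.7(273.0) - 0.7(67.8) = 191.10 - 47.46 = 143.64
Eq. 5: 1.0(273.0) + 1.0(100.5) = 273.00 + 100.50 = 373.50
Eq. 6: 1.0(273.0) + 1.0(67.8) + 0.75(100.5) = 273.00 + 67.80 + 75.38 = 416.18
The largest value is 447.30 kN from combination 3.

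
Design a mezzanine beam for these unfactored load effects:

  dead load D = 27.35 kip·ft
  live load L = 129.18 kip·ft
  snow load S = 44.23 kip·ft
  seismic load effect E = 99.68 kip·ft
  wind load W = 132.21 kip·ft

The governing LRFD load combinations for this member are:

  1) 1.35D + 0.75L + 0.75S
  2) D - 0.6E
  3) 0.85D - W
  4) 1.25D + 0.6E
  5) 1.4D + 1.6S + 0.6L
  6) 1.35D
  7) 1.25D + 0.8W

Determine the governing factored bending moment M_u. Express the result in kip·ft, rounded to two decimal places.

1) 1.35(27.35) + 0.75(129.18) + 0.75(44.23) = 36.92 + 96.89 + 33.17 = 166.98
2) 1.0(27.35) - 0.6(99.68) = 27.35 - 59.81 = -32.46
3) 0.85(27.35) - 1.0(132.21) = 23.25 - 132.21 = -108.96
4) 1.25(27.35) + 0.6(99.68) = 34.19 + 59.81 = 94.00
5) 1.4(27.35) + 1.6(44.23) + 0.6(129.18) = 38.29 + 70.77 + 77.51 = 186.57
6) 1.35(27.35) = 36.92
7) 1.25(27.35) + 0.8(132.21) = 34.19 + 105.77 = 139.96
Maximum is from combination 5.

186.57 kip·ft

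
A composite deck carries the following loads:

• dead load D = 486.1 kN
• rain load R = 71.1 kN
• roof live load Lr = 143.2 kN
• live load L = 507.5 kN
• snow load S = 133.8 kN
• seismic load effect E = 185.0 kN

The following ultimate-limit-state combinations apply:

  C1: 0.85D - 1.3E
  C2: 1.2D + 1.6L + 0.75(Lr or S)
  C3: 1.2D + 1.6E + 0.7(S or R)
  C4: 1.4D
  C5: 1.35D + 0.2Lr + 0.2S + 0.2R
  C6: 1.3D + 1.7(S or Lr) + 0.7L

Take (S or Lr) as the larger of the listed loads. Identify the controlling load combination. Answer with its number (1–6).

Combination 2

(Lr or S) → Lr = 143.2 kN; (S or R) → S = 133.8 kN; (S or Lr) → Lr = 143.2 kN.
C1: 0.85(486.1) - 1.3(185.0) = 413.2 - 240.5 = 172.7
C2: 1.2(486.1) + 1.6(507.5) + 0.75(143.2) = 583.3 + 812.0 + 107.4 = 1502.7
C3: 1.2(486.1) + 1.6(185.0) + 0.7(133.8) = 583.3 + 296.0 + 93.7 = 973.0
C4: 1.4(486.1) = 680.5
C5: 1.35(486.1) + 0.2(143.2) + 0.2(133.8) + 0.2(71.1) = 725.9
C6: 1.3(486.1) + 1.7(143.2) + 0.7(507.5) = 631.9 + 243.4 + 355.3 = 1230.6
The largest value is 1502.7 kN from combination 2.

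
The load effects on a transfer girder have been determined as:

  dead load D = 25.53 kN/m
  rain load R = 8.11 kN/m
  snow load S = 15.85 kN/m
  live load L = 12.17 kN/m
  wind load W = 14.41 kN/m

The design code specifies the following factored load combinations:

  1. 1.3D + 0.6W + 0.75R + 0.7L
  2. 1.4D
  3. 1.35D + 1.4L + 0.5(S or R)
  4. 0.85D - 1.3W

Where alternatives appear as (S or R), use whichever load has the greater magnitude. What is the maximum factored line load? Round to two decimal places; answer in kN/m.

59.43 kN/m

(S or R) → S = 15.85 kN/m.
1. 1.3(25.53) + 0.6(14.41) + 0.75(8.11) + 0.7(12.17) = 33.19 + 8.65 + 6.08 + 8.52 = 56.44
2. 1.4(25.53) = 35.74
3. 1.35(25.53) + 1.4(12.17) + 0.5(15.85) = 59.43
4. 0.85(25.53) - 1.3(14.41) = 21.70 - 18.73 = 2.97
The controlling combination is 3, giving 59.43 kN/m.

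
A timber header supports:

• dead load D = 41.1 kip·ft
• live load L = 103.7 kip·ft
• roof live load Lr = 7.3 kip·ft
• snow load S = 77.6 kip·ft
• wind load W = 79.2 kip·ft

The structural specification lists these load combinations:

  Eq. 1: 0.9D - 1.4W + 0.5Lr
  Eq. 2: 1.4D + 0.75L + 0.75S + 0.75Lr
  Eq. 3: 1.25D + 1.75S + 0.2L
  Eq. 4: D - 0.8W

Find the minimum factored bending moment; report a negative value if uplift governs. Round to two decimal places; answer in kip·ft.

Eq. 1: 0.9(41.1) - 1.4(79.2) + 0.5(7.3) = 36.99 - 110.88 + 3.65 = -70.24
Eq. 2: 1.4(41.1) + 0.75(103.7) + 0.75(77.6) + 0.75(7.3) = 198.99
Eq. 3: 1.25(41.1) + 1.75(77.6) + 0.2(103.7) = 51.38 + 135.80 + 20.74 = 207.92
Eq. 4: 1.0(41.1) - 0.8(79.2) = 41.10 - 63.36 = -22.26
Combination 1 gives the minimum: -70.24 kip·ft.

-70.24 kip·ft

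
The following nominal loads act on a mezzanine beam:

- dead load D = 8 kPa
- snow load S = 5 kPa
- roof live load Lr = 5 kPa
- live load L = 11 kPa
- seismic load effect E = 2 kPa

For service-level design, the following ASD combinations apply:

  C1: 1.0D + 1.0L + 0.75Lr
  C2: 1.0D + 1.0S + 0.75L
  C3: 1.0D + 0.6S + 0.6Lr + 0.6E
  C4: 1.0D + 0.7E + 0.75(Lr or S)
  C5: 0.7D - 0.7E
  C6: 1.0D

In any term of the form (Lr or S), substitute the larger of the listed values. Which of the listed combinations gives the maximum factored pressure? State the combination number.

(Lr or S) → Lr = 5 kPa.
C1: 1.0(8) + 1.0(11) + 0.75(5) = 8.00 + 11.00 + 3.75 = 22.75
C2: 1.0(8) + 1.0(5) + 0.75(11) = 8.00 + 5.00 + 8.25 = 21.25
C3: 1.0(8) + 0.6(5) + 0.6(5) + 0.6(2) = 8.00 + 3.00 + 3.00 + 1.20 = 15.20
C4: 1.0(8) + 0.7(2) + 0.75(5) = 8.00 + 1.40 + 3.75 = 13.15
C5: 0.7(8) - 0.7(2) = 5.60 - 1.40 = 4.20
C6: 1.0(8) = 8.00
The largest value is 22.75 kPa from combination 1.

Combination 1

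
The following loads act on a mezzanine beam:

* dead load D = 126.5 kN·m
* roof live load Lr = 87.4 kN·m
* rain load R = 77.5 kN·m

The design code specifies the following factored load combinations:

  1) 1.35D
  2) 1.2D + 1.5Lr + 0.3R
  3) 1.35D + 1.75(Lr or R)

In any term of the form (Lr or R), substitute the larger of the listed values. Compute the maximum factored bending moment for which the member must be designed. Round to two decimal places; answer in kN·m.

(Lr or R) → Lr = 87.4 kN·m.
1) 1.35(126.5) = 170.78
2) 1.2(126.5) + 1.5(87.4) + 0.3(77.5) = 151.80 + 131.10 + 23.25 = 306.15
3) 1.35(126.5) + 1.75(87.4) = 170.78 + 152.95 = 323.73
Combination 3 governs: M_u = 323.73 kN·m.

323.73 kN·m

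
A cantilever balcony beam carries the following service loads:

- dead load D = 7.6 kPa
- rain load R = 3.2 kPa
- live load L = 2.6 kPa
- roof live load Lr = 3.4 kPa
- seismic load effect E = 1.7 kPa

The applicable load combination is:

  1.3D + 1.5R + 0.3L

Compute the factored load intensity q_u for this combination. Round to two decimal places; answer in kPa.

1.3(7.6) + 1.5(3.2) + 0.3(2.6) = 9.88 + 4.80 + 0.78 = 15.46
q_u = 15.46 kPa.

15.46 kPa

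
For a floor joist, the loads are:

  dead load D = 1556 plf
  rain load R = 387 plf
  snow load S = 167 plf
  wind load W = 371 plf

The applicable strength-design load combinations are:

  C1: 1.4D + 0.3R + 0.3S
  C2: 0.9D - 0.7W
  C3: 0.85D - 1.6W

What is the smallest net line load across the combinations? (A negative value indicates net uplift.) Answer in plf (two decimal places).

729.00 plf

C1: 1.4(1556) + 0.3(387) + 0.3(167) = 2178.40 + 116.10 + 50.10 = 2344.60
C2: 0.9(1556) - 0.7(371) = 1400.40 - 259.70 = 1140.70
C3: 0.85(1556) - 1.6(371) = 1322.60 - 593.60 = 729.00
Combination 3 gives the minimum: 729.00 plf.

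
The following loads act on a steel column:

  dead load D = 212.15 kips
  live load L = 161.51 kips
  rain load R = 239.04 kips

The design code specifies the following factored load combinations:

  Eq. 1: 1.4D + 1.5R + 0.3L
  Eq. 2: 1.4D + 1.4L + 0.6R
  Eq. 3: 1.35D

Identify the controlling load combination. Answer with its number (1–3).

Eq. 1: 1.4(212.15) + 1.5(239.04) + 0.3(161.51) = 297.01 + 358.56 + 48.45 = 704.02
Eq. 2: 1.4(212.15) + 1.4(161.51) + 0.6(239.04) = 666.55
Eq. 3: 1.35(212.15) = 286.40
The largest value is 704.02 kips from combination 1.

Combination 1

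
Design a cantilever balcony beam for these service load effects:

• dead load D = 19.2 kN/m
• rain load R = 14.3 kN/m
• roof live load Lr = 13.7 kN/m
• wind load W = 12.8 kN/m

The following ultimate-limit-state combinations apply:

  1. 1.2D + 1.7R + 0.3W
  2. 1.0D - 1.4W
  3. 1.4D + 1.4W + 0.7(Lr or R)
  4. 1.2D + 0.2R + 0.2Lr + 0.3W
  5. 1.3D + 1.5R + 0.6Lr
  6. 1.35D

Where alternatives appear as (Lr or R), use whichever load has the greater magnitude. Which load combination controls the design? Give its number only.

(Lr or R) → R = 14.3 kN/m.
1. 1.2(19.2) + 1.7(14.3) + 0.3(12.8) = 23.04 + 24.31 + 3.84 = 51.19
2. 1.0(19.2) - 1.4(12.8) = 19.20 - 17.92 = 1.28
3. 1.4(19.2) + 1.4(12.8) + 0.7(14.3) = 26.88 + 17.92 + 10.01 = 54.81
4. 1.2(19.2) + 0.2(14.3) + 0.2(13.7) + 0.3(12.8) = 23.04 + 2.86 + 2.74 + 3.84 = 32.48
5. 1.3(19.2) + 1.5(14.3) + 0.6(13.7) = 24.96 + 21.45 + 8.22 = 54.63
6. 1.35(19.2) = 25.92
The largest value is 54.81 kN/m from combination 3.

Combination 3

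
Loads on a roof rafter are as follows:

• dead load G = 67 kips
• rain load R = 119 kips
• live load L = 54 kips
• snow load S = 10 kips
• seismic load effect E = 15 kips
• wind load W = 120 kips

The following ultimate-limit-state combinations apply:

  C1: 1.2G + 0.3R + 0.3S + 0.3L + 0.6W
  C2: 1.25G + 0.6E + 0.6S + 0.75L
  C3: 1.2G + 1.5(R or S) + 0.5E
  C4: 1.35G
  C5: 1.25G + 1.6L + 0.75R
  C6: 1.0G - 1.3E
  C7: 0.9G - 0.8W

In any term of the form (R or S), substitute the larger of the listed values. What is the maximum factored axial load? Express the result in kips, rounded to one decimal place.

(R or S) → R = 119 kips.
C1: 1.2(67) + 0.3(119) + 0.3(10) + 0.3(54) + 0.6(120) = 207.3
C2: 1.25(67) + 0.6(15) + 0.6(10) + 0.75(54) = 139.3
C3: 1.2(67) + 1.5(119) + 0.5(15) = 266.4
C4: 1.35(67) = 90.5
C5: 1.25(67) + 1.6(54) + 0.75(119) = 259.4
C6: 1.0(67) - 1.3(15) = 47.5
C7: 0.9(67) - 0.8(120) = -35.7
Combination 3 governs: P_u = 266.4 kips.

266.4 kips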